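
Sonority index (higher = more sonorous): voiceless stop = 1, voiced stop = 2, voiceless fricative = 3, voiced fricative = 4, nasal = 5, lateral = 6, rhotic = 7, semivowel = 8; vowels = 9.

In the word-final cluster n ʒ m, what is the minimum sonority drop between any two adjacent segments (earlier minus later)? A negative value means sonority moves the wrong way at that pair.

-1

/n/ — nasal, sonority 5.
/ʒ/ — voiced fricative, sonority 4.
/m/ — nasal, sonority 5.
/n/→/ʒ/: change +1.
/ʒ/→/m/: change -1.
Minimum = -1.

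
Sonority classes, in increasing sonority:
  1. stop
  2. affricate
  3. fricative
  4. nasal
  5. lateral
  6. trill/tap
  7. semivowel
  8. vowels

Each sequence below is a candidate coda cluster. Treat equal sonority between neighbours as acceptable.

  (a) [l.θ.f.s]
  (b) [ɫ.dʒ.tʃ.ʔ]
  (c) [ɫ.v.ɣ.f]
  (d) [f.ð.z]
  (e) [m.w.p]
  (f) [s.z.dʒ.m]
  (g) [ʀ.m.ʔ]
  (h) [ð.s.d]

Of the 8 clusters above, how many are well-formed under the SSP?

(a) 5-3-3-3 → obeys
(b) 5-2-2-1 → obeys
(c) 5-3-3-3 → obeys
(d) 3-3-3 → obeys
(e) 4-7-1 → violates
(f) 3-3-2-4 → violates
(g) 6-4-1 → obeys
(h) 3-3-1 → obeys

6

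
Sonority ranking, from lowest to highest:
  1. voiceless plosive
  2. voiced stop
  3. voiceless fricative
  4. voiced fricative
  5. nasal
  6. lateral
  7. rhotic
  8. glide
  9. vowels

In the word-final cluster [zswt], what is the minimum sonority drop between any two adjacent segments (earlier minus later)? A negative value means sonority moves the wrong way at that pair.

-5

/z/ — voiced fricative, sonority 4.
/s/ — voiceless fricative, sonority 3.
/w/ — glide, sonority 8.
/t/ — voiceless plosive, sonority 1.
/z/→/s/: change +1.
/s/→/w/: change -5.
/w/→/t/: change +7.
Minimum = -5.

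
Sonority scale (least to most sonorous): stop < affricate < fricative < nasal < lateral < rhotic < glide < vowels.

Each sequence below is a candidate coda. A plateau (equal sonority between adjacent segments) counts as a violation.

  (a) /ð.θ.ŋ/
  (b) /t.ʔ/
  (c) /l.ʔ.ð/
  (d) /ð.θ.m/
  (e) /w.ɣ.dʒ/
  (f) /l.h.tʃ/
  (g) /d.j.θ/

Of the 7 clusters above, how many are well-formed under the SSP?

(a) /ð.θ.ŋ/: profile 3-3-4 — violates.
(b) /t.ʔ/: profile 1-1 — violates.
(c) /l.ʔ.ð/: profile 5-1-3 — violates.
(d) /ð.θ.m/: profile 3-3-4 — violates.
(e) /w.ɣ.dʒ/: profile 7-3-2 — obeys.
(f) /l.h.tʃ/: profile 5-3-2 — obeys.
(g) /d.j.θ/: profile 1-7-3 — violates.

2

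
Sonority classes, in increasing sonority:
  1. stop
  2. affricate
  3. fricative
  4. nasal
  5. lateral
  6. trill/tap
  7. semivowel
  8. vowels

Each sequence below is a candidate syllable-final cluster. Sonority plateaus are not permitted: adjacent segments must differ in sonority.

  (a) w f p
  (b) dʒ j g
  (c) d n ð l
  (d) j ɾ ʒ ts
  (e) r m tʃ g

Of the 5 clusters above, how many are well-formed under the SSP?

(a) 7-3-1 → obeys
(b) 2-7-1 → violates
(c) 1-4-3-5 → violates
(d) 7-6-3-2 → obeys
(e) 6-4-2-1 → obeys

3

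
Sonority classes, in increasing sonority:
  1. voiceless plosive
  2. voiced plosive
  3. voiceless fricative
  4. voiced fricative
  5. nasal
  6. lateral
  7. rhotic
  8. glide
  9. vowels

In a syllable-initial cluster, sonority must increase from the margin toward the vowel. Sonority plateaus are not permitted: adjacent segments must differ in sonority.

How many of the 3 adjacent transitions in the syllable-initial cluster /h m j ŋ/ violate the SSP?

/h/ — voiceless fricative, sonority 3.
/m/ — nasal, sonority 5.
/j/ — glide, sonority 8.
/ŋ/ — nasal, sonority 5.
/h/→/m/: 3→5 (rises) — ok.
/m/→/j/: 5→8 (rises) — ok.
/j/→/ŋ/: 8→5 (does not rise) — violation.

1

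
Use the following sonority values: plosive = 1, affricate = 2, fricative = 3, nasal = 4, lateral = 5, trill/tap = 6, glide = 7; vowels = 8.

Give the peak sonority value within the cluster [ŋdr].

6

/ŋ/: nasal = 4.
/d/: plosive = 1.
/r/: trill/tap = 6.
The maximum is 6.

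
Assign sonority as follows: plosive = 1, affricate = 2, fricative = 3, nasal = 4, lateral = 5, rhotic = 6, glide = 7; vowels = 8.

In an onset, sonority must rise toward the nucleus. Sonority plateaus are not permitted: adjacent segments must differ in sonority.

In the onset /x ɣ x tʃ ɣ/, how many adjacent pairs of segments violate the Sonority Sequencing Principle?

/x/ — fricative, sonority 3.
/ɣ/ — fricative, sonority 3.
/x/ — fricative, sonority 3.
/tʃ/ — affricate, sonority 2.
/ɣ/ — fricative, sonority 3.
/x/→/ɣ/: 3→3 (plateau) — violation.
/ɣ/→/x/: 3→3 (plateau) — violation.
/x/→/tʃ/: 3→2 (does not rise) — violation.
/tʃ/→/ɣ/: 2→3 (rises) — ok.

3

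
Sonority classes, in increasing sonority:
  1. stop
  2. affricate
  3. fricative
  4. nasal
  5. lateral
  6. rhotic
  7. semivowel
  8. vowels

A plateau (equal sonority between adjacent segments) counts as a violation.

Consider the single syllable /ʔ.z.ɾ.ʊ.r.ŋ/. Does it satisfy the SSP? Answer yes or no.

yes

Onset: /ʔ/ is a stop (sonority 1), /z/ is a fricative (sonority 3), /ɾ/ is a rhotic (sonority 6); then the nucleus /ʊ/ (sonority 8).
Onset profile 1-3-6-8 — rises to the nucleus.
Coda: /r/ is a rhotic (sonority 6), /ŋ/ is a nasal (sonority 4).
Coda profile 8-6-4 — falls from the nucleus.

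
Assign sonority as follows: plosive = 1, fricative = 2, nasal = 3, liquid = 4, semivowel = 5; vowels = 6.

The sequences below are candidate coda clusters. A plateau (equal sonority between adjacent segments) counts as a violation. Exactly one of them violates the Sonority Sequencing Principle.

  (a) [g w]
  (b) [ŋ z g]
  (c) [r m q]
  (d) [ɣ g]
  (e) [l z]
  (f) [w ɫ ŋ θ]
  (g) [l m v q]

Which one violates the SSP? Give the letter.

(a) sonority 1-5: ill-formed.
(b) sonority 3-2-1: well-formed.
(c) sonority 4-3-1: well-formed.
(d) sonority 2-1: well-formed.
(e) sonority 4-2: well-formed.
(f) sonority 5-4-3-2: well-formed.
(g) sonority 4-3-2-1: well-formed.

a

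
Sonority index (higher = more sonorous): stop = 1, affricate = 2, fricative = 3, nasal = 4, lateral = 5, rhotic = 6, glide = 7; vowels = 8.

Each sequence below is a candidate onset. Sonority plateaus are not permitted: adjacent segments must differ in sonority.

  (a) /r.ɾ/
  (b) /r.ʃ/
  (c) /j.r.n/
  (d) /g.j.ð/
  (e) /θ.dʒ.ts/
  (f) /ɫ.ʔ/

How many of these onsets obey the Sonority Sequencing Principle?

(a) 6-6 → violates
(b) 6-3 → violates
(c) 7-6-4 → violates
(d) 1-7-3 → violates
(e) 3-2-2 → violates
(f) 5-1 → violates

0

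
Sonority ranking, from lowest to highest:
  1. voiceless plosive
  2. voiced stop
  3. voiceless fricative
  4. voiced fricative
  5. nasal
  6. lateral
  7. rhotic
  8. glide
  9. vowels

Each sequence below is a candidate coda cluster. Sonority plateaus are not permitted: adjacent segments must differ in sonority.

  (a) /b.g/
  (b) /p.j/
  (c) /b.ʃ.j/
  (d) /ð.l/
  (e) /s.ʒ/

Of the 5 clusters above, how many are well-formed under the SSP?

0

(a) sonority 2-2: ill-formed.
(b) sonority 1-8: ill-formed.
(c) sonority 2-3-8: ill-formed.
(d) sonority 4-6: ill-formed.
(e) sonority 3-4: ill-formed.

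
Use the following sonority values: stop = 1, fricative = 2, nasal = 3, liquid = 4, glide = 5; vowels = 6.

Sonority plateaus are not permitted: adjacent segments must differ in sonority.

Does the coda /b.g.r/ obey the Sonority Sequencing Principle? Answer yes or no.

/b/ is a stop (sonority 1).
/g/ is a stop (sonority 1).
/r/ is a liquid (sonority 4).
The profile is 1-1-4. Between /b/ (1) and /g/ (1) sonority does not fall, so the cluster violates the SSP.

no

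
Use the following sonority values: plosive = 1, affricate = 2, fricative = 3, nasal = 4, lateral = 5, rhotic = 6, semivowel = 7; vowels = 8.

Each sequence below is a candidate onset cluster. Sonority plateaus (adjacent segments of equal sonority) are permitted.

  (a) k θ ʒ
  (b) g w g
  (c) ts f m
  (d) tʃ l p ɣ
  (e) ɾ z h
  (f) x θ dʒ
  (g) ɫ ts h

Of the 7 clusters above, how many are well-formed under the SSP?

(a) 1-3-3 → obeys
(b) 1-7-1 → violates
(c) 2-3-4 → obeys
(d) 2-5-1-3 → violates
(e) 6-3-3 → violates
(f) 3-3-2 → violates
(g) 5-2-3 → violates

2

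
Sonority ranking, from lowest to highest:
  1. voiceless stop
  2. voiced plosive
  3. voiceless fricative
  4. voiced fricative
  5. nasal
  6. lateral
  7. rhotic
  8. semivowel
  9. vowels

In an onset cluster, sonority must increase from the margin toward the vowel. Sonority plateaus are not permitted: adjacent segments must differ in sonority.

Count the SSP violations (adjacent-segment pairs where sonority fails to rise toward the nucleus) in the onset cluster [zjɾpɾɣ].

/z/ is a voiced fricative (sonority 4).
/j/ is a semivowel (sonority 8).
/ɾ/ is a rhotic (sonority 7).
/p/ is a voiceless stop (sonority 1).
/ɾ/ is a rhotic (sonority 7).
/ɣ/ is a voiced fricative (sonority 4).
/z/→/j/: 4→8 (rises) — ok.
/j/→/ɾ/: 8→7 (does not rise) — violation.
/ɾ/→/p/: 7→1 (does not rise) — violation.
/p/→/ɾ/: 1→7 (rises) — ok.
/ɾ/→/ɣ/: 7→4 (does not rise) — violation.

3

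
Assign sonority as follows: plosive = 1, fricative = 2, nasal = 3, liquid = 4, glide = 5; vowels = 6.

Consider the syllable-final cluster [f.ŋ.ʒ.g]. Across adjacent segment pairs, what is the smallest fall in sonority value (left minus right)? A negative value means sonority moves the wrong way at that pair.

/f/ is a fricative (sonority 2).
/ŋ/ is a nasal (sonority 3).
/ʒ/ is a fricative (sonority 2).
/g/ is a plosive (sonority 1).
/f/→/ŋ/: change -1.
/ŋ/→/ʒ/: change +1.
/ʒ/→/g/: change +1.
Minimum = -1.

-1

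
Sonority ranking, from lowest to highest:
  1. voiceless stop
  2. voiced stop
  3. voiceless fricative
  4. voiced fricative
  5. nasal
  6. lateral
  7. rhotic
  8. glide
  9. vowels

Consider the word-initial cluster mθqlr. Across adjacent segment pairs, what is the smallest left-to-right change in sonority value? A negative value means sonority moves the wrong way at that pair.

-2

/m/ — nasal, sonority 5.
/θ/ — voiceless fricative, sonority 3.
/q/ — voiceless stop, sonority 1.
/l/ — lateral, sonority 6.
/r/ — rhotic, sonority 7.
/m/→/θ/: change -2.
/θ/→/q/: change -2.
/q/→/l/: change +5.
/l/→/r/: change +1.
Minimum = -2.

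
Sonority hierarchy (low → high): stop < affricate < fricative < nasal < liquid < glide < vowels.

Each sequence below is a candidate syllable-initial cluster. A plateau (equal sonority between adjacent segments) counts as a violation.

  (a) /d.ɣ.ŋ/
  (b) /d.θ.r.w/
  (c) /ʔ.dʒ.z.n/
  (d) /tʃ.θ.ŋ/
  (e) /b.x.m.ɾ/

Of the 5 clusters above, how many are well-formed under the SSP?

(a) /d.ɣ.ŋ/: profile 1-3-4 — obeys.
(b) /d.θ.r.w/: profile 1-3-5-6 — obeys.
(c) /ʔ.dʒ.z.n/: profile 1-2-3-4 — obeys.
(d) /tʃ.θ.ŋ/: profile 2-3-4 — obeys.
(e) /b.x.m.ɾ/: profile 1-3-4-5 — obeys.

5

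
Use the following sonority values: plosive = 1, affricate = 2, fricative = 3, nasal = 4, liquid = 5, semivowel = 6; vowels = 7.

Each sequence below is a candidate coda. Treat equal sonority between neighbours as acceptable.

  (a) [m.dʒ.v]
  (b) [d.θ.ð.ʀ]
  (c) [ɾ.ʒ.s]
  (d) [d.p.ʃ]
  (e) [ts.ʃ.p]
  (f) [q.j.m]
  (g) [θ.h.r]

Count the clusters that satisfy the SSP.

(a) 4-2-3 → violates
(b) 1-3-3-5 → violates
(c) 5-3-3 → obeys
(d) 1-1-3 → violates
(e) 2-3-1 → violates
(f) 1-6-4 → violates
(g) 3-3-5 → violates

1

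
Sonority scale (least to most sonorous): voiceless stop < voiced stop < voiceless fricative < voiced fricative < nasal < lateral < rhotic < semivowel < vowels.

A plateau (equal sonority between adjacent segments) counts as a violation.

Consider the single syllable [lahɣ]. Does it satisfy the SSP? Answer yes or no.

Onset: /l/ is a lateral (sonority 6); then the nucleus /a/ (sonority 9).
Onset profile 6-9 — rises to the nucleus.
Coda: /h/ is a voiceless fricative (sonority 3), /ɣ/ is a voiced fricative (sonority 4).
Coda profile 9-3-4 — does not strictly fall throughout.

no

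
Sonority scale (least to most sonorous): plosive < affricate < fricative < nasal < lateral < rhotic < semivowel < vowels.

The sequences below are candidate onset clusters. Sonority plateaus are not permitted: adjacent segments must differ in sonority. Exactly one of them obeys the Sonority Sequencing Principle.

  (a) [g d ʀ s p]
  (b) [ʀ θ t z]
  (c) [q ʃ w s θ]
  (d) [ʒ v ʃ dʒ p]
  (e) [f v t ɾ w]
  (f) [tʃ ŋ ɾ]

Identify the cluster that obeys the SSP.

(a) sonority 1-1-6-3-1: ill-formed.
(b) sonority 6-3-1-3: ill-formed.
(c) sonority 1-3-7-3-3: ill-formed.
(d) sonority 3-3-3-2-1: ill-formed.
(e) sonority 3-3-1-6-7: ill-formed.
(f) sonority 2-4-6: well-formed.

f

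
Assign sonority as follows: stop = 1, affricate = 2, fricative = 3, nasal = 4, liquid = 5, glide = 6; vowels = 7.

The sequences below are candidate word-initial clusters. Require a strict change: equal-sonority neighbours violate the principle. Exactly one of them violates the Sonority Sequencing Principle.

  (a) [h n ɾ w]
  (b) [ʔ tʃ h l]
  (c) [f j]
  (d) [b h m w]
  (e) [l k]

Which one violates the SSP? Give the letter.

(a) [h n ɾ w]: profile 3-4-5-6 — obeys.
(b) [ʔ tʃ h l]: profile 1-2-3-5 — obeys.
(c) [f j]: profile 3-6 — obeys.
(d) [b h m w]: profile 1-3-4-6 — obeys.
(e) [l k]: profile 5-1 — violates.

e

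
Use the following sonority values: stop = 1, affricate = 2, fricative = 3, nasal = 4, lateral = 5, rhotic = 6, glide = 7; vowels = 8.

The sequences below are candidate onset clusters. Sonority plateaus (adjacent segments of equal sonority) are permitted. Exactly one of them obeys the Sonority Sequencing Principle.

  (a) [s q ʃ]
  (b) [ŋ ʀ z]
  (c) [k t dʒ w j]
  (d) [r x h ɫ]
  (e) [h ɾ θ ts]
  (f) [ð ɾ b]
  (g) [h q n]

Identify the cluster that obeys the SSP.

(a) sonority 3-1-3: ill-formed.
(b) sonority 4-6-3: ill-formed.
(c) sonority 1-1-2-7-7: well-formed.
(d) sonority 6-3-3-5: ill-formed.
(e) sonority 3-6-3-2: ill-formed.
(f) sonority 3-6-1: ill-formed.
(g) sonority 3-1-4: ill-formed.

c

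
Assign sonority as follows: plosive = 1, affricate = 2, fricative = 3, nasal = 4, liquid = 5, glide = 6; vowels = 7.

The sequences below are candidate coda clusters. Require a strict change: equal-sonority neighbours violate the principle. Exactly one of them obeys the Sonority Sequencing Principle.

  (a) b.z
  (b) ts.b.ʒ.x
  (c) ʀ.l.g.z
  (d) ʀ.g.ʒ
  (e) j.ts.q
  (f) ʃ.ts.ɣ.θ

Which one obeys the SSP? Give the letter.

(a) 1-3 → violates
(b) 2-1-3-3 → violates
(c) 5-5-1-3 → violates
(d) 5-1-3 → violates
(e) 6-2-1 → obeys
(f) 3-2-3-3 → violates

e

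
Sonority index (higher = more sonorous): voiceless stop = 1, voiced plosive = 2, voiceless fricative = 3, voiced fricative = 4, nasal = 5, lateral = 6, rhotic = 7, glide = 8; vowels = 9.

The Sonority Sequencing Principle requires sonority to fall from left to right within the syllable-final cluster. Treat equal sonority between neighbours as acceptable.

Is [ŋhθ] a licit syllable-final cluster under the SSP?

/ŋ/ is a nasal (sonority 5).
/h/ is a voiceless fricative (sonority 3).
/θ/ is a voiceless fricative (sonority 3).
The profile 5-3-3 is non-increasing (plateaus allowed), so the syllable-final cluster satisfies the SSP.

yes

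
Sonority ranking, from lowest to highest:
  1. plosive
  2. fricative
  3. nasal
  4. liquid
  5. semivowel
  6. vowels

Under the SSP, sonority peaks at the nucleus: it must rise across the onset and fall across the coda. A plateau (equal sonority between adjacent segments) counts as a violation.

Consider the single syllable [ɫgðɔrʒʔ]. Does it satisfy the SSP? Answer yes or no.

no

Onset: /ɫ/ is a liquid (sonority 4), /g/ is a plosive (sonority 1), /ð/ is a fricative (sonority 2); then the nucleus /ɔ/ (sonority 6).
Onset profile 4-1-2-6 — does not strictly rise throughout.
Coda: /r/ is a liquid (sonority 4), /ʒ/ is a fricative (sonority 2), /ʔ/ is a plosive (sonority 1).
Coda profile 6-4-2-1 — falls from the nucleus.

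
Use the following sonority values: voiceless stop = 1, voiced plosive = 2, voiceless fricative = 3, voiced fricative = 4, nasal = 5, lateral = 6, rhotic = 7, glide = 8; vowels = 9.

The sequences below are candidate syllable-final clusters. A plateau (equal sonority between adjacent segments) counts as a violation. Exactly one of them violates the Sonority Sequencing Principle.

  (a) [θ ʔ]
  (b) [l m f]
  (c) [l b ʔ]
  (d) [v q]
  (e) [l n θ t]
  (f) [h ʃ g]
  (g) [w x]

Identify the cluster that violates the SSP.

(a) sonority 3-1: well-formed.
(b) sonority 6-5-3: well-formed.
(c) sonority 6-2-1: well-formed.
(d) sonority 4-1: well-formed.
(e) sonority 6-5-3-1: well-formed.
(f) sonority 3-3-2: ill-formed.
(g) sonority 8-3: well-formed.

f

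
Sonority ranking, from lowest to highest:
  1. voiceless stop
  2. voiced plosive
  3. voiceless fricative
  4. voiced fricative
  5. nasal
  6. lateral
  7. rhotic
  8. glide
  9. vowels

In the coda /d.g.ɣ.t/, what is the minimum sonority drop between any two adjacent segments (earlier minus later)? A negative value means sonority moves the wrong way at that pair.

-2

/d/ — voiced plosive, sonority 2.
/g/ — voiced plosive, sonority 2.
/ɣ/ — voiced fricative, sonority 4.
/t/ — voiceless stop, sonority 1.
/d/→/g/: change +0.
/g/→/ɣ/: change -2.
/ɣ/→/t/: change +3.
Minimum = -2.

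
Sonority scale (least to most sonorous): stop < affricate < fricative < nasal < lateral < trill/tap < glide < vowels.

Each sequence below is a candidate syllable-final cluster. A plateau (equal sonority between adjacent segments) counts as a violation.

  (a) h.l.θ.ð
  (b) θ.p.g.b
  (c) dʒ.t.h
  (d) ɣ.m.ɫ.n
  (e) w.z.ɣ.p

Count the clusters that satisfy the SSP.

0

(a) sonority 3-5-3-3: ill-formed.
(b) sonority 3-1-1-1: ill-formed.
(c) sonority 2-1-3: ill-formed.
(d) sonority 3-4-5-4: ill-formed.
(e) sonority 7-3-3-1: ill-formed.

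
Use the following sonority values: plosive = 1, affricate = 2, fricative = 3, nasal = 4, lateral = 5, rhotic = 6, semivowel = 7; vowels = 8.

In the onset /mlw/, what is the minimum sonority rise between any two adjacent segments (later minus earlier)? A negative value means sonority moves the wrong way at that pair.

/m/ — nasal, sonority 4.
/l/ — lateral, sonority 5.
/w/ — semivowel, sonority 7.
/m/→/l/: change +1.
/l/→/w/: change +2.
Minimum = 1.

1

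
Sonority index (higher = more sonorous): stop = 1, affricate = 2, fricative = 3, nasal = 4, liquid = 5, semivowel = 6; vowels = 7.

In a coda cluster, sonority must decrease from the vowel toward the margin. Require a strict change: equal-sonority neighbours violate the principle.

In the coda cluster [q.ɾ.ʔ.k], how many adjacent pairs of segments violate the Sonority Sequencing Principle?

/q/ is a stop (sonority 1).
/ɾ/ is a liquid (sonority 5).
/ʔ/ is a stop (sonority 1).
/k/ is a stop (sonority 1).
/q/→/ɾ/: 1→5 (does not fall) — violation.
/ɾ/→/ʔ/: 5→1 (falls) — ok.
/ʔ/→/k/: 1→1 (plateau) — violation.

2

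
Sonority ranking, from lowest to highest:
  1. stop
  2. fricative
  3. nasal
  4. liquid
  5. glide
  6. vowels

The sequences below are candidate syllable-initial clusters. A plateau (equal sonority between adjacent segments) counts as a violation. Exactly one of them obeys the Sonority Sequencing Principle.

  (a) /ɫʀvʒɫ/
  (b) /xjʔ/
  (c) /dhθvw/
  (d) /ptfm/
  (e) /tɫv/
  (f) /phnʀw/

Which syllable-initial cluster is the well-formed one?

f

(a) sonority 4-4-2-2-4: ill-formed.
(b) sonority 2-5-1: ill-formed.
(c) sonority 1-2-2-2-5: ill-formed.
(d) sonority 1-1-2-3: ill-formed.
(e) sonority 1-4-2: ill-formed.
(f) sonority 1-2-3-4-5: well-formed.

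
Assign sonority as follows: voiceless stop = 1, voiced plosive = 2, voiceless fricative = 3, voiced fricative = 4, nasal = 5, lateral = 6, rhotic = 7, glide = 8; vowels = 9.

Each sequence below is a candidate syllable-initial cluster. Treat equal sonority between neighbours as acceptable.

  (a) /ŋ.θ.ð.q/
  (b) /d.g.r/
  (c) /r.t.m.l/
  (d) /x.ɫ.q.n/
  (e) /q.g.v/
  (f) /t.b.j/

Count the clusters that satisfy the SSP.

3

(a) 5-3-4-1 → violates
(b) 2-2-7 → obeys
(c) 7-1-5-6 → violates
(d) 3-6-1-5 → violates
(e) 1-2-4 → obeys
(f) 1-2-8 → obeys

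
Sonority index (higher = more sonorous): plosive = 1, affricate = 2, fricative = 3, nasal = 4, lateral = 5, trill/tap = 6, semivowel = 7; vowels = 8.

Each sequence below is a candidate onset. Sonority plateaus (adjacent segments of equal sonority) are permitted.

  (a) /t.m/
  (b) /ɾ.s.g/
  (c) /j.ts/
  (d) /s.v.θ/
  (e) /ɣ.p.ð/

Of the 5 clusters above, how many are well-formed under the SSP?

(a) 1-4 → obeys
(b) 6-3-1 → violates
(c) 7-2 → violates
(d) 3-3-3 → obeys
(e) 3-1-3 → violates

2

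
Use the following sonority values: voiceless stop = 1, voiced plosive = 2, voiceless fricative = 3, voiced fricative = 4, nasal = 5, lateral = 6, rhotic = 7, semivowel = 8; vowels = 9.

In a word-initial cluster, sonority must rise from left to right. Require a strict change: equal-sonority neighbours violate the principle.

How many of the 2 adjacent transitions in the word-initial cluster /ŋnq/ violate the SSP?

/ŋ/: nasal = 5.
/n/: nasal = 5.
/q/: voiceless stop = 1.
/ŋ/→/n/: 5→5 (plateau) — violation.
/n/→/q/: 5→1 (does not rise) — violation.

2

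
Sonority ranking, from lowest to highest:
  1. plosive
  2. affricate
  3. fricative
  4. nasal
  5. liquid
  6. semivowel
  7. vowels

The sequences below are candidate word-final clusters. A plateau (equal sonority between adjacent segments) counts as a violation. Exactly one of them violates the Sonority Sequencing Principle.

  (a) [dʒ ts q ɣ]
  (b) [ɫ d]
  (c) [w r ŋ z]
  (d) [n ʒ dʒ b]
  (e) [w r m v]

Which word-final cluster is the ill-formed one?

(a) sonority 2-2-1-3: ill-formed.
(b) sonority 5-1: well-formed.
(c) sonority 6-5-4-3: well-formed.
(d) sonority 4-3-2-1: well-formed.
(e) sonority 6-5-4-3: well-formed.

a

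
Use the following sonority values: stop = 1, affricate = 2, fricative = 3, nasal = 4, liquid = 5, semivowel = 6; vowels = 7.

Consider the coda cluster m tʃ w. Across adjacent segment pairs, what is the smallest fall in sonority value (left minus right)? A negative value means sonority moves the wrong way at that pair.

/m/ is a nasal (sonority 4).
/tʃ/ is an affricate (sonority 2).
/w/ is a semivowel (sonority 6).
/m/→/tʃ/: change +2.
/tʃ/→/w/: change -4.
Minimum = -4.

-4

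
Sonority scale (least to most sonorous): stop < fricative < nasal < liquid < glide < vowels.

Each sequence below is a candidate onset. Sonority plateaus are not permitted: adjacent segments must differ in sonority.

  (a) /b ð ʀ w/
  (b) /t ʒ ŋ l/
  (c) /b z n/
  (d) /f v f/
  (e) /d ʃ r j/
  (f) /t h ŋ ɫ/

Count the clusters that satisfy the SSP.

5

(a) /b ð ʀ w/: profile 1-2-4-5 — obeys.
(b) /t ʒ ŋ l/: profile 1-2-3-4 — obeys.
(c) /b z n/: profile 1-2-3 — obeys.
(d) /f v f/: profile 2-2-2 — violates.
(e) /d ʃ r j/: profile 1-2-4-5 — obeys.
(f) /t h ŋ ɫ/: profile 1-2-3-4 — obeys.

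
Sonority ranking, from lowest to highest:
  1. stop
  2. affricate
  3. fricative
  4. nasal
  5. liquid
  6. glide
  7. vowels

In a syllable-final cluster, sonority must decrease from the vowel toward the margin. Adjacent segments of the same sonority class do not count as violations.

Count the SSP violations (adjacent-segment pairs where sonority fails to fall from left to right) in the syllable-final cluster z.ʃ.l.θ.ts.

/z/ — fricative, sonority 3.
/ʃ/ — fricative, sonority 3.
/l/ — liquid, sonority 5.
/θ/ — fricative, sonority 3.
/ts/ — affricate, sonority 2.
/z/→/ʃ/: 3→3 (plateau, allowed) — ok.
/ʃ/→/l/: 3→5 (does not fall) — violation.
/l/→/θ/: 5→3 (falls) — ok.
/θ/→/ts/: 3→2 (falls) — ok.

1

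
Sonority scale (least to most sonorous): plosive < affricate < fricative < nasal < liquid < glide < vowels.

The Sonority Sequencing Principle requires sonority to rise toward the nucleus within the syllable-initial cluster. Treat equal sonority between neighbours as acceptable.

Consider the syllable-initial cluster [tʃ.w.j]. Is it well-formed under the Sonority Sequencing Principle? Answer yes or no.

yes

/tʃ/ is an affricate (sonority 2).
/w/ is a glide (sonority 6).
/j/ is a glide (sonority 6).
The profile 2-6-6 is non-decreasing (plateaus allowed), so the syllable-initial cluster satisfies the SSP.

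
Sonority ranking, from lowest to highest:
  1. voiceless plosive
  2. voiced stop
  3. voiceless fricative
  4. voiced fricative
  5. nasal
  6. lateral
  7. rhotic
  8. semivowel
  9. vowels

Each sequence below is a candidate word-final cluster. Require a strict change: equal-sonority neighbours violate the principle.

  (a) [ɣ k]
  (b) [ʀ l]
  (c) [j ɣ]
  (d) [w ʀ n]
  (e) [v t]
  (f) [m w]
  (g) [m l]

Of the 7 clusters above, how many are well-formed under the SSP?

5

(a) [ɣ k]: profile 4-1 — obeys.
(b) [ʀ l]: profile 7-6 — obeys.
(c) [j ɣ]: profile 8-4 — obeys.
(d) [w ʀ n]: profile 8-7-5 — obeys.
(e) [v t]: profile 4-1 — obeys.
(f) [m w]: profile 5-8 — violates.
(g) [m l]: profile 5-6 — violates.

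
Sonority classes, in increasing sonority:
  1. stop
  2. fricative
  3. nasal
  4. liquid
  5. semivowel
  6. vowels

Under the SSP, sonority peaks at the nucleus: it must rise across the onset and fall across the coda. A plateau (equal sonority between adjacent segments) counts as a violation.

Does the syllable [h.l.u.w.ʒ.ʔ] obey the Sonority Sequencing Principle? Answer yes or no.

Onset: /h/ is a fricative (sonority 2), /l/ is a liquid (sonority 4); then the nucleus /u/ (sonority 6).
Onset profile 2-4-6 — rises to the nucleus.
Coda: /w/ is a semivowel (sonority 5), /ʒ/ is a fricative (sonority 2), /ʔ/ is a stop (sonority 1).
Coda profile 6-5-2-1 — falls from the nucleus.

yes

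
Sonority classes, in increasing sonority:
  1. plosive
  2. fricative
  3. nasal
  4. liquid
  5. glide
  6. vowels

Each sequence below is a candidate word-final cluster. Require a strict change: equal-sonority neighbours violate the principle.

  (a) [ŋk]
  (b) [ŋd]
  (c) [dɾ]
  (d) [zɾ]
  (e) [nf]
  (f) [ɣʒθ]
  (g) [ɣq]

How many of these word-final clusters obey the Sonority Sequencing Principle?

4

(a) 3-1 → obeys
(b) 3-1 → obeys
(c) 1-4 → violates
(d) 2-4 → violates
(e) 3-2 → obeys
(f) 2-2-2 → violates
(g) 2-1 → obeys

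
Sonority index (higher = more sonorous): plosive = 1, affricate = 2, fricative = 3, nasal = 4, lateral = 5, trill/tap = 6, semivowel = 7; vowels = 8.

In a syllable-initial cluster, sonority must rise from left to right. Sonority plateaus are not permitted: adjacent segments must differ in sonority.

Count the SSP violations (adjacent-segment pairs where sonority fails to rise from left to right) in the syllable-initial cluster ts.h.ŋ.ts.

/ts/ — affricate, sonority 2.
/h/ — fricative, sonority 3.
/ŋ/ — nasal, sonority 4.
/ts/ — affricate, sonority 2.
/ts/→/h/: 2→3 (rises) — ok.
/h/→/ŋ/: 3→4 (rises) — ok.
/ŋ/→/ts/: 4→2 (does not rise) — violation.

1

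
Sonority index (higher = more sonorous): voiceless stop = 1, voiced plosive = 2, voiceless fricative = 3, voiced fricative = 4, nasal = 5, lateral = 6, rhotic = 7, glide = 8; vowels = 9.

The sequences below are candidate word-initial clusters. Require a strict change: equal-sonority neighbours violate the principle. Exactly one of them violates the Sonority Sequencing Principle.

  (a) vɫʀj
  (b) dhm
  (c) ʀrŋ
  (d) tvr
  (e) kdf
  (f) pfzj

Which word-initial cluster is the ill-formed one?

(a) 4-6-7-8 → obeys
(b) 2-3-5 → obeys
(c) 7-7-5 → violates
(d) 1-4-7 → obeys
(e) 1-2-3 → obeys
(f) 1-3-4-8 → obeys

c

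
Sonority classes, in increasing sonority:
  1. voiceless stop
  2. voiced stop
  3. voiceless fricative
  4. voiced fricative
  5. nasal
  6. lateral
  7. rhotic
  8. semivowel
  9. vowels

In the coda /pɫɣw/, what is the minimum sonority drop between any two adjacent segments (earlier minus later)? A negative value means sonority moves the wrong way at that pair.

-5

/p/: voiceless stop = 1.
/ɫ/: lateral = 6.
/ɣ/: voiced fricative = 4.
/w/: semivowel = 8.
/p/→/ɫ/: change -5.
/ɫ/→/ɣ/: change +2.
/ɣ/→/w/: change -4.
Minimum = -5.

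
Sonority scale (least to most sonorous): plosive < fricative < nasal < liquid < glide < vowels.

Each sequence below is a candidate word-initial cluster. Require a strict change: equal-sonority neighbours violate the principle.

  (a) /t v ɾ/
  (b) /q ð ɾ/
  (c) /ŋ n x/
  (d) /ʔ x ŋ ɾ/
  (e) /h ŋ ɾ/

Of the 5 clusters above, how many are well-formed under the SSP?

(a) /t v ɾ/: profile 1-2-4 — obeys.
(b) /q ð ɾ/: profile 1-2-4 — obeys.
(c) /ŋ n x/: profile 3-3-2 — violates.
(d) /ʔ x ŋ ɾ/: profile 1-2-3-4 — obeys.
(e) /h ŋ ɾ/: profile 2-3-4 — obeys.

4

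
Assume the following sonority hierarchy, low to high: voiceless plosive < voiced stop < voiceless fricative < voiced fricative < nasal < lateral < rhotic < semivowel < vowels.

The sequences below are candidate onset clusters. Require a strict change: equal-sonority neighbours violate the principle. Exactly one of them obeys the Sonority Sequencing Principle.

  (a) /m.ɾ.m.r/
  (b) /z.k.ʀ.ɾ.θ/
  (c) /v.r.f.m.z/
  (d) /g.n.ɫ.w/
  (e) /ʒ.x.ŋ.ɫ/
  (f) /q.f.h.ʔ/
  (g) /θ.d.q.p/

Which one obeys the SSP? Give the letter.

(a) sonority 5-7-5-7: ill-formed.
(b) sonority 4-1-7-7-3: ill-formed.
(c) sonority 4-7-3-5-4: ill-formed.
(d) sonority 2-5-6-8: well-formed.
(e) sonority 4-3-5-6: ill-formed.
(f) sonority 1-3-3-1: ill-formed.
(g) sonority 3-2-1-1: ill-formed.

d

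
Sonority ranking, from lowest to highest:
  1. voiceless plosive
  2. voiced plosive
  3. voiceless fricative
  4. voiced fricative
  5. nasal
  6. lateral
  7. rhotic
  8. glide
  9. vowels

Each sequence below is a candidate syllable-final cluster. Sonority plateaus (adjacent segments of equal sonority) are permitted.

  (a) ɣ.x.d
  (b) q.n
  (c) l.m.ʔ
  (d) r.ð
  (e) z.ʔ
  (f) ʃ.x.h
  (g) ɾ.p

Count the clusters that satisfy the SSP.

6

(a) ɣ.x.d: profile 4-3-2 — obeys.
(b) q.n: profile 1-5 — violates.
(c) l.m.ʔ: profile 6-5-1 — obeys.
(d) r.ð: profile 7-4 — obeys.
(e) z.ʔ: profile 4-1 — obeys.
(f) ʃ.x.h: profile 3-3-3 — obeys.
(g) ɾ.p: profile 7-1 — obeys.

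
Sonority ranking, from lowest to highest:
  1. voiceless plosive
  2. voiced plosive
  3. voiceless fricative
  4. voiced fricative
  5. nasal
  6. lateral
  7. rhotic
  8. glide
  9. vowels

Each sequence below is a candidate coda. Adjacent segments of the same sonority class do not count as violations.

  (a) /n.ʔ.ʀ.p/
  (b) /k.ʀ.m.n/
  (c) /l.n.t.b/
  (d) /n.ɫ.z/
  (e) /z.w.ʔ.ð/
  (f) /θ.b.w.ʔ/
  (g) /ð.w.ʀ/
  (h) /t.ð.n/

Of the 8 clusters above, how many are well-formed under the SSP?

(a) 5-1-7-1 → violates
(b) 1-7-5-5 → violates
(c) 6-5-1-2 → violates
(d) 5-6-4 → violates
(e) 4-8-1-4 → violates
(f) 3-2-8-1 → violates
(g) 4-8-7 → violates
(h) 1-4-5 → violates

0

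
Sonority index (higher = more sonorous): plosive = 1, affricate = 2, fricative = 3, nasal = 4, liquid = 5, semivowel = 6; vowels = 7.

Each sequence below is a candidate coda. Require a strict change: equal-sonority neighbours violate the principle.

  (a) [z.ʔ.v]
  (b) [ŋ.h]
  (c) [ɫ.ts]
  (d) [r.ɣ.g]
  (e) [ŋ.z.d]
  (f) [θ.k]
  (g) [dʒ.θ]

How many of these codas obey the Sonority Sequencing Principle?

(a) 3-1-3 → violates
(b) 4-3 → obeys
(c) 5-2 → obeys
(d) 5-3-1 → obeys
(e) 4-3-1 → obeys
(f) 3-1 → obeys
(g) 2-3 → violates

5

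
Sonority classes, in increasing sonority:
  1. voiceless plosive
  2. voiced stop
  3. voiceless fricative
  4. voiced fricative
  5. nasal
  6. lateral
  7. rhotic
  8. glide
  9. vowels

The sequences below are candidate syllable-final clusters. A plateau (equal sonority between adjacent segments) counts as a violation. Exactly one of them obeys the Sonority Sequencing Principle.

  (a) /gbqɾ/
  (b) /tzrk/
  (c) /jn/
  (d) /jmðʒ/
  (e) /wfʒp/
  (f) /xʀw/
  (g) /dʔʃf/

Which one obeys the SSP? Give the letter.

(a) sonority 2-2-1-7: ill-formed.
(b) sonority 1-4-7-1: ill-formed.
(c) sonority 8-5: well-formed.
(d) sonority 8-5-4-4: ill-formed.
(e) sonority 8-3-4-1: ill-formed.
(f) sonority 3-7-8: ill-formed.
(g) sonority 2-1-3-3: ill-formed.

c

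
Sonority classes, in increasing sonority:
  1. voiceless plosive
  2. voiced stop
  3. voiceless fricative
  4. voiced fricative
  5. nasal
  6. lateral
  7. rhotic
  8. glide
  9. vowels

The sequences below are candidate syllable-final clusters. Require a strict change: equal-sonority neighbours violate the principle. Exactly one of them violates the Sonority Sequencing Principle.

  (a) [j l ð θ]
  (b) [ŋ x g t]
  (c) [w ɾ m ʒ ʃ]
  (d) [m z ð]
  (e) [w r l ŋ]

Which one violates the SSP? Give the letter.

d

(a) 8-6-4-3 → obeys
(b) 5-3-2-1 → obeys
(c) 8-7-5-4-3 → obeys
(d) 5-4-4 → violates
(e) 8-7-6-5 → obeys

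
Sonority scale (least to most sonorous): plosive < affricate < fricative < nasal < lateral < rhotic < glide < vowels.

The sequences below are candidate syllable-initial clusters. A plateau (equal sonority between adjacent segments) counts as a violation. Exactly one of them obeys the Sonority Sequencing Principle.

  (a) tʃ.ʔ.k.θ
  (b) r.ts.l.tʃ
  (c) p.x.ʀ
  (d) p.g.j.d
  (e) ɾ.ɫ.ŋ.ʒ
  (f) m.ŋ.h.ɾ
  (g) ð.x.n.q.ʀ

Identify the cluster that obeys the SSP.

c

(a) 2-1-1-3 → violates
(b) 6-2-5-2 → violates
(c) 1-3-6 → obeys
(d) 1-1-7-1 → violates
(e) 6-5-4-3 → violates
(f) 4-4-3-6 → violates
(g) 3-3-4-1-6 → violates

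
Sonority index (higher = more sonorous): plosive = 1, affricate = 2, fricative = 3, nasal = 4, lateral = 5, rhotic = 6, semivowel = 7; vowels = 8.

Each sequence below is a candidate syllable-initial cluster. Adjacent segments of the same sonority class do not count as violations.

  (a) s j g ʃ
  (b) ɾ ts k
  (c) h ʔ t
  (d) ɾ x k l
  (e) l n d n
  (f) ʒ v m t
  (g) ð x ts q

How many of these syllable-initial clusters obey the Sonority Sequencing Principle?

(a) sonority 3-7-1-3: ill-formed.
(b) sonority 6-2-1: ill-formed.
(c) sonority 3-1-1: ill-formed.
(d) sonority 6-3-1-5: ill-formed.
(e) sonority 5-4-1-4: ill-formed.
(f) sonority 3-3-4-1: ill-formed.
(g) sonority 3-3-2-1: ill-formed.

0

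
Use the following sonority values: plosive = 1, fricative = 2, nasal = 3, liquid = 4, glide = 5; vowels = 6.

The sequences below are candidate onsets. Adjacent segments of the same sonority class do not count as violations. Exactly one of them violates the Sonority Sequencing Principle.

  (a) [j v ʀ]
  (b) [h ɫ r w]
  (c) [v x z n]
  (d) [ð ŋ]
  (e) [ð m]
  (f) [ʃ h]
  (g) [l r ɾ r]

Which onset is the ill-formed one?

a

(a) [j v ʀ]: profile 5-2-4 — violates.
(b) [h ɫ r w]: profile 2-4-4-5 — obeys.
(c) [v x z n]: profile 2-2-2-3 — obeys.
(d) [ð ŋ]: profile 2-3 — obeys.
(e) [ð m]: profile 2-3 — obeys.
(f) [ʃ h]: profile 2-2 — obeys.
(g) [l r ɾ r]: profile 4-4-4-4 — obeys.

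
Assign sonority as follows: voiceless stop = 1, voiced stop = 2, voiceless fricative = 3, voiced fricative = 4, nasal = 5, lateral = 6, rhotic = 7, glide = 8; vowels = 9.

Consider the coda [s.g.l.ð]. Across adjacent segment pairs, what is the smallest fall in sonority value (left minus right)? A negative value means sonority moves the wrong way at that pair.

/s/ is a voiceless fricative (sonority 3).
/g/ is a voiced stop (sonority 2).
/l/ is a lateral (sonority 6).
/ð/ is a voiced fricative (sonority 4).
/s/→/g/: change +1.
/g/→/l/: change -4.
/l/→/ð/: change +2.
Minimum = -4.

-4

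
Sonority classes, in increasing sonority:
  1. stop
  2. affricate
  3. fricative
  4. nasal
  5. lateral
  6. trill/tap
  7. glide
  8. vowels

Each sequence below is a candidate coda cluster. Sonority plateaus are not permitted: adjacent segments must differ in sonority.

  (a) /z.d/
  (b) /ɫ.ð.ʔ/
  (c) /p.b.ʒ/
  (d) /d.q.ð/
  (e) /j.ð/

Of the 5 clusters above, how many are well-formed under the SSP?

(a) /z.d/: profile 3-1 — obeys.
(b) /ɫ.ð.ʔ/: profile 5-3-1 — obeys.
(c) /p.b.ʒ/: profile 1-1-3 — violates.
(d) /d.q.ð/: profile 1-1-3 — violates.
(e) /j.ð/: profile 7-3 — obeys.

3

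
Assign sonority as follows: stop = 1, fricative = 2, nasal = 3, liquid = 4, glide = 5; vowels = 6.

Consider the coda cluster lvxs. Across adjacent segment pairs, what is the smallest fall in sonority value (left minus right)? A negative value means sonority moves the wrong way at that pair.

/l/ is a liquid (sonority 4).
/v/ is a fricative (sonority 2).
/x/ is a fricative (sonority 2).
/s/ is a fricative (sonority 2).
/l/→/v/: change +2.
/v/→/x/: change +0.
/x/→/s/: change +0.
Minimum = 0.

0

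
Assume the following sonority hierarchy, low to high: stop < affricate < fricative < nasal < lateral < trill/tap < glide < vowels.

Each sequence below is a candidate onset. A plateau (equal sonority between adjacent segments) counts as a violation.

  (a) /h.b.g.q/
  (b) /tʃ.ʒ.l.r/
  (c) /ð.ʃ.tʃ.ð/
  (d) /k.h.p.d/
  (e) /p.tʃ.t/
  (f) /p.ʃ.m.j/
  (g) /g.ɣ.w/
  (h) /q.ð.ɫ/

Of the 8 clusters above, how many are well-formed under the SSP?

4

(a) sonority 3-1-1-1: ill-formed.
(b) sonority 2-3-5-6: well-formed.
(c) sonority 3-3-2-3: ill-formed.
(d) sonority 1-3-1-1: ill-formed.
(e) sonority 1-2-1: ill-formed.
(f) sonority 1-3-4-7: well-formed.
(g) sonority 1-3-7: well-formed.
(h) sonority 1-3-5: well-formed.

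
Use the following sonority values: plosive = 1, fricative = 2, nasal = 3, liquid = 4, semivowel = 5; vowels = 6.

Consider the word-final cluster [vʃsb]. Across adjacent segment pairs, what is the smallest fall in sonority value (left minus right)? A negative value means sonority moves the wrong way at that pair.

0

/v/ is a fricative (sonority 2).
/ʃ/ is a fricative (sonority 2).
/s/ is a fricative (sonority 2).
/b/ is a plosive (sonority 1).
/v/→/ʃ/: change +0.
/ʃ/→/s/: change +0.
/s/→/b/: change +1.
Minimum = 0.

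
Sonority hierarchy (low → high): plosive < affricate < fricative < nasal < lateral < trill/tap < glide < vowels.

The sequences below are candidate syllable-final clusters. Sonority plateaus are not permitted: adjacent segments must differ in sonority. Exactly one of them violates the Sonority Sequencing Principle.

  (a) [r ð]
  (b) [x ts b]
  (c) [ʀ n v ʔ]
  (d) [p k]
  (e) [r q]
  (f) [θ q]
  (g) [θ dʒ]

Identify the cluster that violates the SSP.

d

(a) [r ð]: profile 6-3 — obeys.
(b) [x ts b]: profile 3-2-1 — obeys.
(c) [ʀ n v ʔ]: profile 6-4-3-1 — obeys.
(d) [p k]: profile 1-1 — violates.
(e) [r q]: profile 6-1 — obeys.
(f) [θ q]: profile 3-1 — obeys.
(g) [θ dʒ]: profile 3-2 — obeys.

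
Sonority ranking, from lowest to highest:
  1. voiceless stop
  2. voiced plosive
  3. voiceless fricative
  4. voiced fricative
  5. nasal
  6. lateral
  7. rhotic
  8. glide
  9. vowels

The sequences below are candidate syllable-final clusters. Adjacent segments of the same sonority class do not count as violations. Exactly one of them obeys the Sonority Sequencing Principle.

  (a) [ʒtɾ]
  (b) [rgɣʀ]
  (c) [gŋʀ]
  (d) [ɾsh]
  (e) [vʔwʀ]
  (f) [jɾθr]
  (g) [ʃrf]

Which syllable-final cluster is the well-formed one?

d

(a) 4-1-7 → violates
(b) 7-2-4-7 → violates
(c) 2-5-7 → violates
(d) 7-3-3 → obeys
(e) 4-1-8-7 → violates
(f) 8-7-3-7 → violates
(g) 3-7-3 → violates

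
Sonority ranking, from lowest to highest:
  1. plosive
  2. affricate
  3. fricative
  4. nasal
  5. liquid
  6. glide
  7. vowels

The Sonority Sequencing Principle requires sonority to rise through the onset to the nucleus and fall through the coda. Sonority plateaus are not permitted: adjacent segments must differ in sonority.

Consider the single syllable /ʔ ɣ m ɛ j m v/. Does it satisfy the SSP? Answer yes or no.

Onset: /ʔ/ is a plosive (sonority 1), /ɣ/ is a fricative (sonority 3), /m/ is a nasal (sonority 4); then the nucleus /ɛ/ (sonority 7).
Onset profile 1-3-4-7 — rises to the nucleus.
Coda: /j/ is a glide (sonority 6), /m/ is a nasal (sonority 4), /v/ is a fricative (sonority 3).
Coda profile 7-6-4-3 — falls from the nucleus.

yes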